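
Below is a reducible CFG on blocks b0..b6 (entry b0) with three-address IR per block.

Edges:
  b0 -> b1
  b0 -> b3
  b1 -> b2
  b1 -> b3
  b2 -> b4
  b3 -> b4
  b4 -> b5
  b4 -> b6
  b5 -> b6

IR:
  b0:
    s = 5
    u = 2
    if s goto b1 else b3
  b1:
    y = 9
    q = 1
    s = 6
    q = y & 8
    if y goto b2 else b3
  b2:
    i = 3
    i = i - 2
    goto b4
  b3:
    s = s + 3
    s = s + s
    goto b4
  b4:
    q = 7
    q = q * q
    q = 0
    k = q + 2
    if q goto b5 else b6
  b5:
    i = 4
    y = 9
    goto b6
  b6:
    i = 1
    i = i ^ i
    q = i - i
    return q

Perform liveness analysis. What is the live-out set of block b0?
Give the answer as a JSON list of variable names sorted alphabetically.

Block summaries:
  b0: {s,u} / ∅
  b1: {q,s,y} / ∅
  b2: {i} / ∅
  b3: {s} / {s}
  b4: {k,q} / ∅
  b5: {i,y} / ∅
  b6: {i,q} / ∅

Live sets:
  b0 li=∅ lo={s}
  b1 li=∅ lo={s}
  b2 li=∅ lo=∅
  b3 li={s} lo=∅
  b4 li=∅ lo=∅
  b5 li=∅ lo=∅
  b6 li=∅ lo=∅

live-out(b0) = ["s"]

Answer: ["s"]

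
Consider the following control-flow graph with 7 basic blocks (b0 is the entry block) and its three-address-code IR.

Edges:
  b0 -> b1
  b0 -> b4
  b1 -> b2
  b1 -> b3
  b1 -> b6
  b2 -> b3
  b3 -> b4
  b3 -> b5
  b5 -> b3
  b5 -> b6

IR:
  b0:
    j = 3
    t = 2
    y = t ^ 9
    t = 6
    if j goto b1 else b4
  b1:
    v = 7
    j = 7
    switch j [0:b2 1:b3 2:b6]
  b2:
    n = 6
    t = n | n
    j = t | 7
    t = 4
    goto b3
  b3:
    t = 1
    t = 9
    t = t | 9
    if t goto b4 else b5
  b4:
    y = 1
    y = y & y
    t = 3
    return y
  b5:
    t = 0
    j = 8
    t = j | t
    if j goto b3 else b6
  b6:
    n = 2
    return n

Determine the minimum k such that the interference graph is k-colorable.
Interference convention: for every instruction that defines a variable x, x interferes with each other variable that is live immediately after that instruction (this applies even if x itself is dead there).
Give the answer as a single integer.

Answer: 3

Derivation:
def/use:
  b0: def={j,t,y} ue=∅
  b1: def={j,v} ue=∅
  b2: def={j,n,t} ue=∅
  b3: def={t} ue=∅
  b4: def={t,y} ue=∅
  b5: def={j,t} ue=∅
  b6: def={n} ue=∅

Liveness:
  b0: in=∅ out=∅
  b1: in=∅ out=∅
  b2: in=∅ out=∅
  b3: in=∅ out=∅
  b4: in=∅ out=∅
  b5: in=∅ out=∅
  b6: in=∅ out=∅

Conflict graph:
  j — {t,y}
  n — ∅
  t — {j,y}
  v — ∅
  y — {j,t}

Chromatic number:
  clique {j,t,y} ⇒ need ≥ 3
  3-colouring: r0={j,n,v}  r1={t}  r2={y}
  χ = 3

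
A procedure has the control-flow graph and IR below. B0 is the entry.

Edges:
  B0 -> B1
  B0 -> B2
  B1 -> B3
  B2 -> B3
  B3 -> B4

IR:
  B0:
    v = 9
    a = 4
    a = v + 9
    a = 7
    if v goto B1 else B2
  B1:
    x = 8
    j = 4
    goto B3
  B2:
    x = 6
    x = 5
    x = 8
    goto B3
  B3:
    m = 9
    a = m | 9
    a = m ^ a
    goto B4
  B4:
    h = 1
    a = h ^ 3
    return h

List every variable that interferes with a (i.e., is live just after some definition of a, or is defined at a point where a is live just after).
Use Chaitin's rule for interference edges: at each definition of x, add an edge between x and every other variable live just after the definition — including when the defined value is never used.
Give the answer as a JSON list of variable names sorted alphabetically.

Answer: ["h", "m", "v"]

Working:
def/use:
  B0: def={a,v} ue=∅
  B1: def={j,x} ue=∅
  B2: def={x} ue=∅
  B3: def={a,m} ue=∅
  B4: def={a,h} ue=∅

Live sets:
  live B0: ∅→∅
  live B1: ∅→∅
  live B2: ∅→∅
  live B3: ∅→∅
  live B4: ∅→∅

Interference:
  a↔{h,m,v}
  h↔{a}
  j↔∅
  m↔{a}
  v↔{a}
  x↔∅

N(a) = ["h", "m", "v"]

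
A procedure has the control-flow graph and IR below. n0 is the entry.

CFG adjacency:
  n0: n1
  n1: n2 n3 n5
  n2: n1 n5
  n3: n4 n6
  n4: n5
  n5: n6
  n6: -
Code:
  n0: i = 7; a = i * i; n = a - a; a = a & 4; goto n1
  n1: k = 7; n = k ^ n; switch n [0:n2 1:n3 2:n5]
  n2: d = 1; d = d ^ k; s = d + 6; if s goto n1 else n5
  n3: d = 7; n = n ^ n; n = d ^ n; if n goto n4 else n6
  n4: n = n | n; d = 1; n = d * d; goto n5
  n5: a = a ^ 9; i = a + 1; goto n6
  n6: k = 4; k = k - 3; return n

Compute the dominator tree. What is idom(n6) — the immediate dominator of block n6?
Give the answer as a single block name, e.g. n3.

idom tree: n1←n0 n2←n1 n3←n1 n4←n3 n5←n1 n6←n1
Dom∩ at merges:
  n1: preds {n0,n2}: {n0} ∩ {n0,n1,n2} = {n0}; idom=n0
  n5: preds {n1,n2,n4}: {n0,n1} ∩ {n0,n1,n2} ∩ {n0,n1,n3,n4} = {n0,n1}; idom=n1
  n6: preds {n3,n5}: {n0,n1,n3} ∩ {n0,n1,n5} = {n0,n1}; idom=n1

idom(n6) = n1

Answer: n1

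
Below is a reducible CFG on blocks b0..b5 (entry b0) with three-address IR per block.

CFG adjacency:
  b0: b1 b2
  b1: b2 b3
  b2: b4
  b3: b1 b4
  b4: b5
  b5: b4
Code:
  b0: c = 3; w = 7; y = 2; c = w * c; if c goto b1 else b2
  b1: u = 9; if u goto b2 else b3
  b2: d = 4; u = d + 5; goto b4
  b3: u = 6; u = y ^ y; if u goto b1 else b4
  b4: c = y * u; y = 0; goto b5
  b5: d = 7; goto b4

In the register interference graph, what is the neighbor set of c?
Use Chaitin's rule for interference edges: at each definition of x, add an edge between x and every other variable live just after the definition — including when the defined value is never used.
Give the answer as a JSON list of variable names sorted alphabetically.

Per-block:
  b0: def={c,w,y} ue=∅
  b1: def={u} ue=∅
  b2: def={d,u} ue=∅
  b3: def={u} ue={y}
  b4: def={c,y} ue={u,y}
  b5: def={d} ue=∅

Live sets:
  live b0: ∅→{y}
  live b1: {y}→{y}
  live b2: {y}→{u,y}
  live b3: {y}→{u,y}
  live b4: {u,y}→{u,y}
  live b5: {u,y}→{u,y}

Conflict graph:
  c↔{u,w,y}
  d↔{u,y}
  u↔{c,d,y}
  w↔{c,y}
  y↔{c,d,u,w}

N(c) = ["u", "w", "y"]

Answer: ["u", "w", "y"]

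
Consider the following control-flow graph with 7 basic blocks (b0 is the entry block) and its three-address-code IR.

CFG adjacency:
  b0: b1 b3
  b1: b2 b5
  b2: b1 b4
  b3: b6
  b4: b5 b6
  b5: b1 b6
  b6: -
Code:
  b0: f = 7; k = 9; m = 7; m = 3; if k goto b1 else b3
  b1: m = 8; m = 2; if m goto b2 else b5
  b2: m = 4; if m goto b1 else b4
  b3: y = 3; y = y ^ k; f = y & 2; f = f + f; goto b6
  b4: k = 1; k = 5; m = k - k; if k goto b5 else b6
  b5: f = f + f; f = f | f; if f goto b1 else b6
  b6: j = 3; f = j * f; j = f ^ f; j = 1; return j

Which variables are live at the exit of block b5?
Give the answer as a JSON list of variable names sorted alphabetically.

Per-block:
  b0: def={f,k,m} ue=∅
  b1: def={m} ue=∅
  b2: def={m} ue=∅
  b3: def={f,y} ue={k}
  b4: def={k,m} ue=∅
  b5: def={f} ue={f}
  b6: def={f,j} ue={f}

Backward fixpoint:
  b0: in=∅ out={f,k}
  b1: in={f} out={f}
  b2: in={f} out={f}
  b3: in={k} out={f}
  b4: in={f} out={f}
  b5: in={f} out={f}
  b6: in={f} out=∅

live-out(b5) = ["f"]

Answer: ["f"]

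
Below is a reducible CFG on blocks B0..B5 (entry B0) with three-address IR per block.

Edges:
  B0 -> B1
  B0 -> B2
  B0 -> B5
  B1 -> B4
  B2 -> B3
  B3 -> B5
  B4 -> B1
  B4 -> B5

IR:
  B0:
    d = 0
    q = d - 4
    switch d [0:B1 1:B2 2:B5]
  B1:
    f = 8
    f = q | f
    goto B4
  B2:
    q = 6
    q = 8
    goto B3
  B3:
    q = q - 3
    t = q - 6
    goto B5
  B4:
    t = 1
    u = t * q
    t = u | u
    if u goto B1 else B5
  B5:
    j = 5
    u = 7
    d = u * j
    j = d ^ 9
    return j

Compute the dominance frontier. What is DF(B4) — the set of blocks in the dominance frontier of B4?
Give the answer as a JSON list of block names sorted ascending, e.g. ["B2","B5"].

Answer: ["B1", "B5"]

Working:
idom tree: B1←B0 B2←B0 B3←B2 B4←B1 B5←B0
Dom at joins:
  B1: preds {B0,B4}: {B0} ∩ {B0,B1,B4} = {B0}; idom=B0
  B5: preds {B0,B3,B4}: {B0} ∩ {B0,B2,B3} ∩ {B0,B1,B4} = {B0}; idom=B0

Frontier:
  B1←B0: walk · to B0
  B1←B4: walk B4→B1 to B0
  B5←B0: walk · to B0
  B5←B3: walk B3→B2 to B0
  B5←B4: walk B4→B1 to B0
  B0: DF=∅
  B1: DF={B1,B5}
  B2: DF={B5}
  B3: DF={B5}
  B4: DF={B1,B5}
  B5: DF=∅

DF(B4) = ["B1", "B5"]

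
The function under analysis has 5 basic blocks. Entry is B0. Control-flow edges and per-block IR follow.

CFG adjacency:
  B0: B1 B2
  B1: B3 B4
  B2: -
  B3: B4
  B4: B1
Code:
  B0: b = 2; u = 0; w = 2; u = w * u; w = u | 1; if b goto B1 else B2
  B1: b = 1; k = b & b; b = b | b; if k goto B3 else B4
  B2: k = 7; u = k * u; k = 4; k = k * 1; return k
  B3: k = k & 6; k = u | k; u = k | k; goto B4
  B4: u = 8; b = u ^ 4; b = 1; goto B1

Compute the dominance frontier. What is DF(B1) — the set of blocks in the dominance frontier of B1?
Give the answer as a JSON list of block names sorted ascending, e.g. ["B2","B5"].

Answer: ["B1"]

Analysis:
idom tree: B1←B0 B2←B0 B3←B1 B4←B1
Join-block Dom:
  B1: preds {B0,B4}: {B0} ∩ {B0,B1,B4} = {B0}; idom=B0
  B4: preds {B1,B3}: {B0,B1} ∩ {B0,B1,B3} = {B0,B1}; idom=B1

DF derivation:
  join B1 pred B0: · stop@B0
  join B1 pred B4: B4→B1 stop@B0
  join B4 pred B1: · stop@B1
  join B4 pred B3: B3 stop@B1
  DF(B0)=∅
  DF(B1)={B1}
  DF(B2)=∅
  DF(B3)={B4}
  DF(B4)={B1}

DF(B1) = ["B1"]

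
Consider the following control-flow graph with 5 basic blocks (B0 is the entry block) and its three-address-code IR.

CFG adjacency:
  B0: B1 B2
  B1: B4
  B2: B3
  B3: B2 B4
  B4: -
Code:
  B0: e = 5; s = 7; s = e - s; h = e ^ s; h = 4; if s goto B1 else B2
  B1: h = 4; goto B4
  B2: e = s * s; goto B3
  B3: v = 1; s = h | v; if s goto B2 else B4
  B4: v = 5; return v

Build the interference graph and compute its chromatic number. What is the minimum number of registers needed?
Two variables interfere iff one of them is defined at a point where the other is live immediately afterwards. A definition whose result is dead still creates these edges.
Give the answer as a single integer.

Answer: 3

Analysis:
Per-block:
  B0 def {e,h,s} use ∅
  B1 def {h} use ∅
  B2 def {e} use {s}
  B3 def {s,v} use {h}
  B4 def {v} use ∅

Liveness:
  B0 li=∅ lo={h,s}
  B1 li=∅ lo=∅
  B2 li={h,s} lo={h}
  B3 li={h} lo={h,s}
  B4 li=∅ lo=∅

Interference:
  e↔{h,s}
  h↔{e,s,v}
  s↔{e,h}
  v↔{h}

Registers:
  clique {e,h,s} ⇒ need ≥ 3
  assign e→c1 h→c0 s→c2 v→c1 — no edge inside a register ⇒ χ ≤ 3
  χ = 3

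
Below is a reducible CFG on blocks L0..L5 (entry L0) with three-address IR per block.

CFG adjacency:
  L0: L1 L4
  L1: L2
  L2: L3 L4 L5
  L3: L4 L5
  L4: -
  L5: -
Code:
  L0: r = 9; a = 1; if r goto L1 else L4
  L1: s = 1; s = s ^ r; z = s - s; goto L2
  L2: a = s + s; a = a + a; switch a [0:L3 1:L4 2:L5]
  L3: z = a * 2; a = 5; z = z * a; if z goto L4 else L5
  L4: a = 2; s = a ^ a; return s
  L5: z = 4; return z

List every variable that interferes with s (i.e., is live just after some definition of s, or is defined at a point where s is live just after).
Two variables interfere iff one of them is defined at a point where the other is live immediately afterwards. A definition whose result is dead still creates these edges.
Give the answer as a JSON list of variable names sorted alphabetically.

Answer: ["r", "z"]

Working:
def/use:
  L0: def={a,r} ue=∅
  L1: def={s,z} ue={r}
  L2: def={a} ue={s}
  L3: def={a,z} ue={a}
  L4: def={a,s} ue=∅
  L5: def={z} ue=∅

Live sets:
  L0 li=∅ lo={r}
  L1 li={r} lo={s}
  L2 li={s} lo={a}
  L3 li={a} lo=∅
  L4 li=∅ lo=∅
  L5 li=∅ lo=∅

Conflict graph:
  a↔{r,z}
  r↔{a,s}
  s↔{r,z}
  z↔{a,s}

N(s) = ["r", "z"]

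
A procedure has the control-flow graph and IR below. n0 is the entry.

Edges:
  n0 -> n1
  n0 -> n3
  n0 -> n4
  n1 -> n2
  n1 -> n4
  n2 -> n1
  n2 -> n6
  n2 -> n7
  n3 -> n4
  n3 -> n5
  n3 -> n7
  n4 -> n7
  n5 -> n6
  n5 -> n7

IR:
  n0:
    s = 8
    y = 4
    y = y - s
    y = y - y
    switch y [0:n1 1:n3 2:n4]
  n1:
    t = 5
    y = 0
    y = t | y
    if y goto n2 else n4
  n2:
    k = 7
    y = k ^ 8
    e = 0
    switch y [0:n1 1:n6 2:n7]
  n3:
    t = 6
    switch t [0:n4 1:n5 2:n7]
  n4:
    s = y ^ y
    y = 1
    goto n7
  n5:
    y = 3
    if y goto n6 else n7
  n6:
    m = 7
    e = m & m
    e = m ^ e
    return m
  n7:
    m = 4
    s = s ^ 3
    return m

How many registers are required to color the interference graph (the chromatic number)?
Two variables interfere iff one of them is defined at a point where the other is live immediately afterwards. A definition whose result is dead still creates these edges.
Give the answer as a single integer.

Answer: 3

Derivation:
Block summaries:
  n0: def={s,y} ue=∅
  n1: def={t,y} ue=∅
  n2: def={e,k,y} ue=∅
  n3: def={t} ue=∅
  n4: def={s,y} ue={y}
  n5: def={y} ue=∅
  n6: def={e,m} ue=∅
  n7: def={m,s} ue={s}

Backward fixpoint:
  live n0: ∅→{s,y}
  live n1: {s}→{s,y}
  live n2: {s}→{s}
  live n3: {s,y}→{s,y}
  live n4: {y}→{s}
  live n5: {s}→{s}
  live n6: ∅→∅
  live n7: {s}→∅

Interfere edges:
  e↔{m,s,y}
  k↔{s}
  m↔{e,s}
  s↔{e,k,m,t,y}
  t↔{s,y}
  y↔{e,s,t}

Chromatic number:
  clique {e,m,s} ⇒ need ≥ 3
  assign e→c1 k→c1 m→c2 s→c0 t→c1 y→c2 — no edge inside a register ⇒ χ ≤ 3
  χ = 3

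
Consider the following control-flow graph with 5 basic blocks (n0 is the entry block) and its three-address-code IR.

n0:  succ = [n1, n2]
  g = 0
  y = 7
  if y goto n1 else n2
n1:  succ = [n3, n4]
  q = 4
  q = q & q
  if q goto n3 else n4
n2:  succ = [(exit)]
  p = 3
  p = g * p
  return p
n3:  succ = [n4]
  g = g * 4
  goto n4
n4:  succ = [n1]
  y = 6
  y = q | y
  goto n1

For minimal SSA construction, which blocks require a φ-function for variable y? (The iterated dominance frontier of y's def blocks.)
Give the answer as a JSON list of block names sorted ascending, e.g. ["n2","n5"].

idom tree: n1←n0 n2←n0 n3←n1 n4←n1
Dom∩ at merges:
  n1: preds {n0,n4}: {n0} ∩ {n0,n1,n4} = {n0}; idom=n0
  n4: preds {n1,n3}: {n0,n1} ∩ {n0,n1,n3} = {n0,n1}; idom=n1

DF derivation:
  n1←n0: walk · to n0
  n1←n4: walk n4→n1 to n0
  n4←n1: walk · to n1
  n4←n3: walk n3 to n1
  n0 → ∅
  n1 → {n1}
  n2 → ∅
  n3 → {n4}
  n4 → {n1}

φ for y: defs {n0,n4}
  DF⁺ = {n1}

Answer: ["n1"]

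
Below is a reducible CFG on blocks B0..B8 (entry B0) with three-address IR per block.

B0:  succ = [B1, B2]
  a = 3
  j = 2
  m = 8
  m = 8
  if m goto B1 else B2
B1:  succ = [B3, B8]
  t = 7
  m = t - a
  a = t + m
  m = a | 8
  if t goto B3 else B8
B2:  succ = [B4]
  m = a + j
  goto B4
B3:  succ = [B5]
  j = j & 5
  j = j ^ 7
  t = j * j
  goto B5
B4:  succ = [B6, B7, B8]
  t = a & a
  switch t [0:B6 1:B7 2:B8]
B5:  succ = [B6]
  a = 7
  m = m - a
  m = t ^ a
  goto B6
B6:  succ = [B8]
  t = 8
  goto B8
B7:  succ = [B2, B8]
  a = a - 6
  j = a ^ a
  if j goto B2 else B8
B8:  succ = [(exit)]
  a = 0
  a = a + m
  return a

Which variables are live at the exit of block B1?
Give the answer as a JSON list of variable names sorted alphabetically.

Answer: ["j", "m"]

Derivation:
def/use:
  B0: {a,j,m} / ∅
  B1: {a,m,t} / {a}
  B2: {m} / {a,j}
  B3: {j,t} / {j}
  B4: {t} / {a}
  B5: {a,m} / {m,t}
  B6: {t} / ∅
  B7: {a,j} / {a}
  B8: {a} / {m}

Backward fixpoint:
  B0 li=∅ lo={a,j}
  B1 li={a,j} lo={j,m}
  B2 li={a,j} lo={a,m}
  B3 li={j,m} lo={m,t}
  B4 li={a,m} lo={a,m}
  B5 li={m,t} lo={m}
  B6 li={m} lo={m}
  B7 li={a,m} lo={a,j,m}
  B8 li={m} lo=∅

live-out(B1) = ["j", "m"]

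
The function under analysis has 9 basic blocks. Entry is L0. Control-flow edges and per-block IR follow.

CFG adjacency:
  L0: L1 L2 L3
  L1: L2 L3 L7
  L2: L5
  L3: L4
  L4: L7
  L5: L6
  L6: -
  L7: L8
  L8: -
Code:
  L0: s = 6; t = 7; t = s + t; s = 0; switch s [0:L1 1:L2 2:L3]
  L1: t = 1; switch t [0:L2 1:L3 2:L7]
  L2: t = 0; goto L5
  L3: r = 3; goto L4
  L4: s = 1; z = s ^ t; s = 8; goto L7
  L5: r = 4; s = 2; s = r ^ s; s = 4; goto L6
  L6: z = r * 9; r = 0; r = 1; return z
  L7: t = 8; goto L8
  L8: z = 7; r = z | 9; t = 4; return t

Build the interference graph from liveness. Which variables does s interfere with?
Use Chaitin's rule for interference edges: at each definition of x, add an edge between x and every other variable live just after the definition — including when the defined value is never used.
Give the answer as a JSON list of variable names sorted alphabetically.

Answer: ["r", "t"]

Working:
Per-block:
  L0: def={s,t} ue=∅
  L1: def={t} ue=∅
  L2: def={t} ue=∅
  L3: def={r} ue=∅
  L4: def={s,z} ue={t}
  L5: def={r,s} ue=∅
  L6: def={r,z} ue={r}
  L7: def={t} ue=∅
  L8: def={r,t,z} ue=∅

Backward fixpoint:
  live L0: ∅→{t}
  live L1: ∅→{t}
  live L2: ∅→∅
  live L3: {t}→{t}
  live L4: {t}→∅
  live L5: ∅→{r}
  live L6: {r}→∅
  live L7: ∅→∅
  live L8: ∅→∅

Interfere edges:
  r↔{s,t,z}
  s↔{r,t}
  t↔{r,s}
  z↔{r}

N(s) = ["r", "t"]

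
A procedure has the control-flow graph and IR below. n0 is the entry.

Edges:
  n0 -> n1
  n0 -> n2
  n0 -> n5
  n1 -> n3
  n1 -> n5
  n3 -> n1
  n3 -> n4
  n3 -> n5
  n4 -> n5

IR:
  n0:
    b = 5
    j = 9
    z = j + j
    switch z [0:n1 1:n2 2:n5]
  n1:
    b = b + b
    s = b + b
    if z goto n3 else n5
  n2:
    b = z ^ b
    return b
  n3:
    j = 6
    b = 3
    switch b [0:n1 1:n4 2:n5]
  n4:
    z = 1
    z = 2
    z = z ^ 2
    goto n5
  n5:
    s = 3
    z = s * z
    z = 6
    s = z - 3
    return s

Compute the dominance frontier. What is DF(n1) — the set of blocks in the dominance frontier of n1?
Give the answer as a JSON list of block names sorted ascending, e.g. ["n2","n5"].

idom tree: n1←n0 n2←n0 n3←n1 n4←n3 n5←n0
Join-block Dom:
  n1: preds {n0,n3}: {n0} ∩ {n0,n1,n3} = {n0}; idom=n0
  n5: preds {n0,n1,n3,n4}: {n0} ∩ {n0,n1} ∩ {n0,n1,n3} ∩ {n0,n1,n3,n4} = {n0}; idom=n0

DF derivation:
  n1←n0: walk · to n0
  n1←n3: walk n3→n1 to n0
  n5←n0: walk · to n0
  n5←n1: walk n1 to n0
  n5←n3: walk n3→n1 to n0
  n5←n4: walk n4→n3→n1 to n0
  DF(n0)=∅
  DF(n1)={n1,n5}
  DF(n2)=∅
  DF(n3)={n1,n5}
  DF(n4)={n5}
  DF(n5)=∅

DF(n1) = ["n1", "n5"]

Answer: ["n1", "n5"]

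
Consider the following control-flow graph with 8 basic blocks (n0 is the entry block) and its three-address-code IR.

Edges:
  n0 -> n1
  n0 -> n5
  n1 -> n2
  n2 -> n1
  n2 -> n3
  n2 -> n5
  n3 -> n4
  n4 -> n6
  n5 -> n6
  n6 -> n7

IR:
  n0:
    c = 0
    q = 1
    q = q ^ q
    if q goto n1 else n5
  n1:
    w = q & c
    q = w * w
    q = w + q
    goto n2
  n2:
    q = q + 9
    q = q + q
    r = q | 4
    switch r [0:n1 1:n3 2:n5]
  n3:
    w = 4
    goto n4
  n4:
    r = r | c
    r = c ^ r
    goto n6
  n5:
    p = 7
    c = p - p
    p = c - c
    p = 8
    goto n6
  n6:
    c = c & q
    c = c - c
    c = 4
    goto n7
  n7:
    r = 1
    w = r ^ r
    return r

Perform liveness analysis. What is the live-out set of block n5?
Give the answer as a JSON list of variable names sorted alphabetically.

Block summaries:
  n0: def={c,q} ue=∅
  n1: def={q,w} ue={c,q}
  n2: def={q,r} ue={q}
  n3: def={w} ue=∅
  n4: def={r} ue={c,r}
  n5: def={c,p} ue=∅
  n6: def={c} ue={c,q}
  n7: def={r,w} ue=∅

Liveness:
  n0: in=∅ out={c,q}
  n1: in={c,q} out={c,q}
  n2: in={c,q} out={c,q,r}
  n3: in={c,q,r} out={c,q,r}
  n4: in={c,q,r} out={c,q}
  n5: in={q} out={c,q}
  n6: in={c,q} out=∅
  n7: in=∅ out=∅

live-out(n5) = ["c", "q"]

Answer: ["c", "q"]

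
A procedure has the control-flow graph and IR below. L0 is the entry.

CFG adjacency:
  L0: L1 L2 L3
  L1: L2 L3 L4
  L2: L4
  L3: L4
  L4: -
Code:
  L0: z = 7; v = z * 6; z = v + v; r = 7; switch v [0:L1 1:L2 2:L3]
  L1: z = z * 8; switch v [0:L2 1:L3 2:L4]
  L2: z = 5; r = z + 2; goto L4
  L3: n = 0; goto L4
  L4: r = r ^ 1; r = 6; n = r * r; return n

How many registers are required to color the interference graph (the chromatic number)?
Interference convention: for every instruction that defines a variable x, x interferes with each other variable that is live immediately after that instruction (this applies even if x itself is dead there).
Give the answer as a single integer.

Answer: 3

Derivation:
Block summaries:
  L0: def={r,v,z} ue=∅
  L1: def={z} ue={v,z}
  L2: def={r,z} ue=∅
  L3: def={n} ue=∅
  L4: def={n,r} ue={r}

Liveness:
  L0: in=∅ out={r,v,z}
  L1: in={r,v,z} out={r}
  L2: in=∅ out={r}
  L3: in={r} out={r}
  L4: in={r} out=∅

Conflict graph:
  n↔{r}
  r↔{n,v,z}
  v↔{r,z}
  z↔{r,v}

Registers:
  lower bound: {r,v,z} mutually conflict ⇒ χ ≥ 3
  assign n→c1 r→c0 v→c1 z→c2 — no edge inside a register ⇒ χ ≤ 3
  χ = 3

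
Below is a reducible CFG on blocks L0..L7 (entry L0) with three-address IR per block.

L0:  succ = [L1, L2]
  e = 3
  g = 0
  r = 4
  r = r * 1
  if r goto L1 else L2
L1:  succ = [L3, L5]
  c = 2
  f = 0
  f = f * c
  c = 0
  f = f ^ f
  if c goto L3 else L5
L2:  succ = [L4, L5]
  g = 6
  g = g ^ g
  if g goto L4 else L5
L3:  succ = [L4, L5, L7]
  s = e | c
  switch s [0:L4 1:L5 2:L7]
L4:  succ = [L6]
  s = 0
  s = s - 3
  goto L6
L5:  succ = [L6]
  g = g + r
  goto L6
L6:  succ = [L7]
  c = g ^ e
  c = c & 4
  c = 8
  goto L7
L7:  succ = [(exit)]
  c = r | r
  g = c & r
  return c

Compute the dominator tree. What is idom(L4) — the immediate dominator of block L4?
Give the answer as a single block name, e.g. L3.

Answer: L0

Derivation:
idom tree: L1←L0 L2←L0 L3←L1 L4←L0 L5←L0 L6←L0 L7←L0
Join-block Dom:
  L4: preds {L2,L3}: {L0,L2} ∩ {L0,L1,L3} = {L0}; idom=L0
  L5: preds {L1,L2,L3}: {L0,L1} ∩ {L0,L2} ∩ {L0,L1,L3} = {L0}; idom=L0
  L6: preds {L4,L5}: {L0,L4} ∩ {L0,L5} = {L0}; idom=L0
  L7: preds {L3,L6}: {L0,L1,L3} ∩ {L0,L6} = {L0}; idom=L0

idom(L4) = L0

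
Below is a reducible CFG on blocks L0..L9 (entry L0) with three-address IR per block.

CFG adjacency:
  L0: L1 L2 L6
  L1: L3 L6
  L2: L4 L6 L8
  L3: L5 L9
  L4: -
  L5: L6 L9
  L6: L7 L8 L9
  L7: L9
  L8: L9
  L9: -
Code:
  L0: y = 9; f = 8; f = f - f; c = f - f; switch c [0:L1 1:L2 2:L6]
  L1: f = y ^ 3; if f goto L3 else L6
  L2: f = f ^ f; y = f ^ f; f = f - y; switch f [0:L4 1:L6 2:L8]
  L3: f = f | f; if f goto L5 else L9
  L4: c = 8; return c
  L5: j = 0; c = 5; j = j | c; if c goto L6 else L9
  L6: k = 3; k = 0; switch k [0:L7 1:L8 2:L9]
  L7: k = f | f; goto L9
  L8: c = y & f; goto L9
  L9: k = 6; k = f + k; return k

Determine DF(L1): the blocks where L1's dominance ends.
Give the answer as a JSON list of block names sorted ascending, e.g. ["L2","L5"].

idom tree: L1←L0 L2←L0 L3←L1 L4←L2 L5←L3 L6←L0 L7←L6 L8←L0 L9←L0
Dom at joins:
  L6: preds {L0,L1,L2,L5}: {L0} ∩ {L0,L1} ∩ {L0,L2} ∩ {L0,L1,L3,L5} = {L0}; idom=L0
  L8: preds {L2,L6}: {L0,L2} ∩ {L0,L6} = {L0}; idom=L0
  L9: preds {L3,L5,L6,L7,L8}: {L0,L1,L3} ∩ {L0,L1,L3,L5} ∩ {L0,L6} ∩ {L0,L6,L7} ∩ {L0,L8} = {L0}; idom=L0

DF derivation:
  L6←L0: walk · to L0
  L6←L1: walk L1 to L0
  L6←L2: walk L2 to L0
  L6←L5: walk L5→L3→L1 to L0
  L8←L2: walk L2 to L0
  L8←L6: walk L6 to L0
  L9←L3: walk L3→L1 to L0
  L9←L5: walk L5→L3→L1 to L0
  L9←L6: walk L6 to L0
  L9←L7: walk L7→L6 to L0
  L9←L8: walk L8 to L0
  DF(L0)=∅
  DF(L1)={L6,L9}
  DF(L2)={L6,L8}
  DF(L3)={L6,L9}
  DF(L4)=∅
  DF(L5)={L6,L9}
  DF(L6)={L8,L9}
  DF(L7)={L9}
  DF(L8)={L9}
  DF(L9)=∅

DF(L1) = ["L6", "L9"]

Answer: ["L6", "L9"]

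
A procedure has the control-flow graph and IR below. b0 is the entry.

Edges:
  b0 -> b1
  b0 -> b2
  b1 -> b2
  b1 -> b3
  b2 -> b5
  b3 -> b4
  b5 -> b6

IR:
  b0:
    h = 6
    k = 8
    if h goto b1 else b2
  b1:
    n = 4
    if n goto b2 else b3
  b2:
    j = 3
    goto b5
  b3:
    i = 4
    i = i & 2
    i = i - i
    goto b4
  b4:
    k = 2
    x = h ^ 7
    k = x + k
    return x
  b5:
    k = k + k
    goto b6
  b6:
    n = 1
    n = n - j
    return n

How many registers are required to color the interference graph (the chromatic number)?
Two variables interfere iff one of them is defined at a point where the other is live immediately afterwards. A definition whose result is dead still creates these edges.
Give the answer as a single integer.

Per-block:
  b0 def {h,k} use ∅
  b1 def {n} use ∅
  b2 def {j} use ∅
  b3 def {i} use ∅
  b4 def {k,x} use {h}
  b5 def {k} use {k}
  b6 def {n} use {j}

Liveness:
  b0 li=∅ lo={h,k}
  b1 li={h,k} lo={h,k}
  b2 li={k} lo={j,k}
  b3 li={h} lo={h}
  b4 li={h} lo=∅
  b5 li={j,k} lo={j}
  b6 li={j} lo=∅

Conflict graph:
  h — {i,k,n}
  i — {h}
  j — {k,n}
  k — {h,j,n,x}
  n — {h,j,k}
  x — {k}

Registers:
  clique {h,k,n} ⇒ need ≥ 3
  assign h→r1 i→r0 j→r1 k→r0 n→r2 x→r1 — no edge inside a register ⇒ χ ≤ 3
  χ = 3

Answer: 3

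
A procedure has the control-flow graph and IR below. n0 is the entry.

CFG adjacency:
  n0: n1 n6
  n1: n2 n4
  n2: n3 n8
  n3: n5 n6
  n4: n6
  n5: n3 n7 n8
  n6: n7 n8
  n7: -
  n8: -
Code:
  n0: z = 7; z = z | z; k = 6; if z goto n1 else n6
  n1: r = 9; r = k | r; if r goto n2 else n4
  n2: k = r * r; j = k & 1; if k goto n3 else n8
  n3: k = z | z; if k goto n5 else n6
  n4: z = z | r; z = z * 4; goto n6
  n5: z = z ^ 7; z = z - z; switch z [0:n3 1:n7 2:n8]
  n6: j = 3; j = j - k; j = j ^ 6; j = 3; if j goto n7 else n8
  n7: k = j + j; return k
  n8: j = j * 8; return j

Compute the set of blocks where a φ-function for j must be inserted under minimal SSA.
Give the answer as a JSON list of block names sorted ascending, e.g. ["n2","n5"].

Answer: ["n6", "n7", "n8"]

Derivation:
idom tree: n1←n0 n2←n1 n3←n2 n4←n1 n5←n3 n6←n0 n7←n0 n8←n0
Dom at joins:
  n3: preds {n2,n5}: {n0,n1,n2} ∩ {n0,n1,n2,n3,n5} = {n0,n1,n2}; idom=n2
  n6: preds {n0,n3,n4}: {n0} ∩ {n0,n1,n2,n3} ∩ {n0,n1,n4} = {n0}; idom=n0
  n7: preds {n5,n6}: {n0,n1,n2,n3,n5} ∩ {n0,n6} = {n0}; idom=n0
  n8: preds {n2,n5,n6}: {n0,n1,n2} ∩ {n0,n1,n2,n3,n5} ∩ {n0,n6} = {n0}; idom=n0

Frontier:
  join n3 pred n2: · stop@n2
  join n3 pred n5: n5→n3 stop@n2
  join n6 pred n0: · stop@n0
  join n6 pred n3: n3→n2→n1 stop@n0
  join n6 pred n4: n4→n1 stop@n0
  join n7 pred n5: n5→n3→n2→n1 stop@n0
  join n7 pred n6: n6 stop@n0
  join n8 pred n2: n2→n1 stop@n0
  join n8 pred n5: n5→n3→n2→n1 stop@n0
  join n8 pred n6: n6 stop@n0
  n0 → ∅
  n1 → {n6,n7,n8}
  n2 → {n6,n7,n8}
  n3 → {n3,n6,n7,n8}
  n4 → {n6}
  n5 → {n3,n7,n8}
  n6 → {n7,n8}
  n7 → ∅
  n8 → ∅

φ for j: defs {n2,n6,n8}
  DF⁺ = {n6,n7,n8}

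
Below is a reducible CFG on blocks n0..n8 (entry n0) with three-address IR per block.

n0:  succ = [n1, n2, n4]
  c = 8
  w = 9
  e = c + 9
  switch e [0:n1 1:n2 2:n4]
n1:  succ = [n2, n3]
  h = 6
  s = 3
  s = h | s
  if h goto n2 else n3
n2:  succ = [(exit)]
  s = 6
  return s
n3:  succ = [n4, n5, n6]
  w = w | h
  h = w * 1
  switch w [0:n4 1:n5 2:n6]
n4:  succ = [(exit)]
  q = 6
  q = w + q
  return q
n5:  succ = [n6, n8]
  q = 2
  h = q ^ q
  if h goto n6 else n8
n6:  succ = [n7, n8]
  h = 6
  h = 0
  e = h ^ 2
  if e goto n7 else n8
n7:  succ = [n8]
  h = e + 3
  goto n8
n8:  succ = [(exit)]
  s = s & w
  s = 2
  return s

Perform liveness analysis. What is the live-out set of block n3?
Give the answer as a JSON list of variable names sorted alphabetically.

Block summaries:
  n0 def {c,e,w} use ∅
  n1 def {h,s} use ∅
  n2 def {s} use ∅
  n3 def {h,w} use {h,w}
  n4 def {q} use {w}
  n5 def {h,q} use ∅
  n6 def {e,h} use ∅
  n7 def {h} use {e}
  n8 def {s} use {s,w}

Backward fixpoint:
  n0: in=∅ out={w}
  n1: in={w} out={h,s,w}
  n2: in=∅ out=∅
  n3: in={h,s,w} out={s,w}
  n4: in={w} out=∅
  n5: in={s,w} out={s,w}
  n6: in={s,w} out={e,s,w}
  n7: in={e,s,w} out={s,w}
  n8: in={s,w} out=∅

live-out(n3) = ["s", "w"]

Answer: ["s", "w"]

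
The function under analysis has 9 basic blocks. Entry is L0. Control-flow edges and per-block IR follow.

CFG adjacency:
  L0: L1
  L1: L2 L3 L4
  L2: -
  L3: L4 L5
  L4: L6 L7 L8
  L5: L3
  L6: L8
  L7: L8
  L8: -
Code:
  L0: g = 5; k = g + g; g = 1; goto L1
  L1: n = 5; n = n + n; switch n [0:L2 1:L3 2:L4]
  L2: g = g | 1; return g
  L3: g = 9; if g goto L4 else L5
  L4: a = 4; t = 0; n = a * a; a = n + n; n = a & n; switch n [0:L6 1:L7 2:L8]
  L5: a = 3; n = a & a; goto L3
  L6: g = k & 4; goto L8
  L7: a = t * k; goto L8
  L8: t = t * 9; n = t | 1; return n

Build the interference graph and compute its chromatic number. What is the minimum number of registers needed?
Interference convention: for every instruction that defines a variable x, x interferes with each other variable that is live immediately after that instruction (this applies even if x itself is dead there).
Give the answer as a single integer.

Answer: 4

Working:
Per-block:
  L0 def {g,k} use ∅
  L1 def {n} use ∅
  L2 def {g} use {g}
  L3 def {g} use ∅
  L4 def {a,n,t} use ∅
  L5 def {a,n} use ∅
  L6 def {g} use {k}
  L7 def {a} use {k,t}
  L8 def {n,t} use {t}

Backward fixpoint:
  L0: in=∅ out={g,k}
  L1: in={g,k} out={g,k}
  L2: in={g} out=∅
  L3: in={k} out={k}
  L4: in={k} out={k,t}
  L5: in={k} out={k}
  L6: in={k,t} out={t}
  L7: in={k,t} out={t}
  L8: in={t} out=∅

Interference:
  a↔{k,n,t}
  g↔{k,n,t}
  k↔{a,g,n,t}
  n↔{a,g,k,t}
  t↔{a,g,k,n}

Colouring:
  {a,k,n,t} pairwise interfere (4-clique) ⇒ χ ≥ 4
  assign a→R3 g→R3 k→R0 n→R1 t→R2 — no edge inside a register ⇒ χ ≤ 4
  χ = 4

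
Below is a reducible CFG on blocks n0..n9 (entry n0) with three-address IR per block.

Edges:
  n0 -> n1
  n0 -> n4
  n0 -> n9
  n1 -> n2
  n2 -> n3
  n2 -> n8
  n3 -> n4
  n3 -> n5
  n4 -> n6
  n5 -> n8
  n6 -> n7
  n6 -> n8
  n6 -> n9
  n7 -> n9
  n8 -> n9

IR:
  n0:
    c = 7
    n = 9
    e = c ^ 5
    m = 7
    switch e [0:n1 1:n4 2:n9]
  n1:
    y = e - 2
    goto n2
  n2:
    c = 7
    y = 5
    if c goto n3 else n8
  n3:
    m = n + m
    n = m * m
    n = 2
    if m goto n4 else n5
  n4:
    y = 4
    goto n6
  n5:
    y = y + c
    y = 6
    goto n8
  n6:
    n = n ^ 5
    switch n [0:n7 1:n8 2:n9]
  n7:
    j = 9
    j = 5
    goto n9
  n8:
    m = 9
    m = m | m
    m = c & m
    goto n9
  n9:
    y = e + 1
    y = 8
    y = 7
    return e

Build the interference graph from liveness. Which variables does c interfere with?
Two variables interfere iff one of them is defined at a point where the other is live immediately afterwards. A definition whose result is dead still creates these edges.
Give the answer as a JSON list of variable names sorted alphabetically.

Answer: ["e", "m", "n", "y"]

Working:
def/use:
  n0: def={c,e,m,n} ue=∅
  n1: def={y} ue={e}
  n2: def={c,y} ue=∅
  n3: def={m,n} ue={m,n}
  n4: def={y} ue=∅
  n5: def={y} ue={c,y}
  n6: def={n} ue={n}
  n7: def={j} ue=∅
  n8: def={m} ue={c}
  n9: def={y} ue={e}

Liveness:
  n0: in=∅ out={c,e,m,n}
  n1: in={e,m,n} out={e,m,n}
  n2: in={e,m,n} out={c,e,m,n,y}
  n3: in={c,e,m,n,y} out={c,e,n,y}
  n4: in={c,e,n} out={c,e,n}
  n5: in={c,e,y} out={c,e}
  n6: in={c,e,n} out={c,e}
  n7: in={e} out={e}
  n8: in={c,e} out={e}
  n9: in={e} out=∅

Interference:
  c: {e,m,n,y}
  e: {c,j,m,n,y}
  j: {e}
  m: {c,e,n,y}
  n: {c,e,m,y}
  y: {c,e,m,n}

N(c) = ["e", "m", "n", "y"]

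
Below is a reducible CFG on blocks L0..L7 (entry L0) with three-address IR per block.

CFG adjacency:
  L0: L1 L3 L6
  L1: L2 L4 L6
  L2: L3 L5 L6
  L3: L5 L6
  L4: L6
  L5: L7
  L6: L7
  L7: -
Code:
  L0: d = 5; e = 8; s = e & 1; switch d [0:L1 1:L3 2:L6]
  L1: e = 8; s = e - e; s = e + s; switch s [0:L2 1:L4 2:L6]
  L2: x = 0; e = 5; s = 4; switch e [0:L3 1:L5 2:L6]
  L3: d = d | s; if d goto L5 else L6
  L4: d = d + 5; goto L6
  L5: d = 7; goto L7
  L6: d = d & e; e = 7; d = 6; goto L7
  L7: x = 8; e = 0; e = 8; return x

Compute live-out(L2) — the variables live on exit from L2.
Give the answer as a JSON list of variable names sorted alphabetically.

Block summaries:
  L0: {d,e,s} / ∅
  L1: {e,s} / ∅
  L2: {e,s,x} / ∅
  L3: {d} / {d,s}
  L4: {d} / {d}
  L5: {d} / ∅
  L6: {d,e} / {d,e}
  L7: {e,x} / ∅

Backward fixpoint:
  live L0: ∅→{d,e,s}
  live L1: {d}→{d,e}
  live L2: {d}→{d,e,s}
  live L3: {d,e,s}→{d,e}
  live L4: {d,e}→{d,e}
  live L5: ∅→∅
  live L6: {d,e}→∅
  live L7: ∅→∅

live-out(L2) = ["d", "e", "s"]

Answer: ["d", "e", "s"]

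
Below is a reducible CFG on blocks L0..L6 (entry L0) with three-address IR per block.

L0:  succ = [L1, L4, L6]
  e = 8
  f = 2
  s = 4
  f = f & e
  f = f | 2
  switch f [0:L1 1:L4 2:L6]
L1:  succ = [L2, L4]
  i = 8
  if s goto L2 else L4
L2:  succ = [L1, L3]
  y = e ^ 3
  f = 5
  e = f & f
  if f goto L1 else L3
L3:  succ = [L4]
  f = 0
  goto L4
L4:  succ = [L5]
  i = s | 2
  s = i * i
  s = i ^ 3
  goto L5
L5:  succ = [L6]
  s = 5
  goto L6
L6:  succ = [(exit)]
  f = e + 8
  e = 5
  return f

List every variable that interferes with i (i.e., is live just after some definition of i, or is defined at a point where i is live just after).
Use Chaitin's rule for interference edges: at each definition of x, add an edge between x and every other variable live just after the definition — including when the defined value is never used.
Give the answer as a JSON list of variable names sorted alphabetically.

Answer: ["e", "s"]

Working:
def/use:
  L0: {e,f,s} / ∅
  L1: {i} / {s}
  L2: {e,f,y} / {e}
  L3: {f} / ∅
  L4: {i,s} / {s}
  L5: {s} / ∅
  L6: {e,f} / {e}

Liveness:
  L0 li=∅ lo={e,s}
  L1 li={e,s} lo={e,s}
  L2 li={e,s} lo={e,s}
  L3 li={e,s} lo={e,s}
  L4 li={e,s} lo={e}
  L5 li={e} lo={e}
  L6 li={e} lo=∅

Conflict graph:
  e↔{f,i,s}
  f↔{e,s}
  i↔{e,s}
  s↔{e,f,i,y}
  y↔{s}

N(i) = ["e", "s"]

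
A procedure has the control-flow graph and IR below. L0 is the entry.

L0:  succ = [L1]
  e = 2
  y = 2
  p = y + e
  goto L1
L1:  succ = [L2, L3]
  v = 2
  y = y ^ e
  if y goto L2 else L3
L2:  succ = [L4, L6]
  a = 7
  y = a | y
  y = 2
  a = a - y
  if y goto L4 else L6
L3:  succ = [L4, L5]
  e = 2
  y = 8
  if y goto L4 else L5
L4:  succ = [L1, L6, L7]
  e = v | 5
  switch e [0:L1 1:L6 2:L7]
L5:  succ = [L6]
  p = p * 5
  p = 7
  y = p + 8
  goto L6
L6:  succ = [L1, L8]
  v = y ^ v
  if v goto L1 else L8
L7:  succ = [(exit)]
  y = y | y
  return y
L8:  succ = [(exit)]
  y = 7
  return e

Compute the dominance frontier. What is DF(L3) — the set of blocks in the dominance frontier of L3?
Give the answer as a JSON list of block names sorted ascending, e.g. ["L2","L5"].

idom tree: L1←L0 L2←L1 L3←L1 L4←L1 L5←L3 L6←L1 L7←L4 L8←L6
Join-block Dom:
  L1: preds {L0,L4,L6}: {L0} ∩ {L0,L1,L4} ∩ {L0,L1,L6} = {L0}; idom=L0
  L4: preds {L2,L3}: {L0,L1,L2} ∩ {L0,L1,L3} = {L0,L1}; idom=L1
  L6: preds {L2,L4,L5}: {L0,L1,L2} ∩ {L0,L1,L4} ∩ {L0,L1,L3,L5} = {L0,L1}; idom=L1

Frontier:
  join L1 pred L0: · stop@L0
  join L1 pred L4: L4→L1 stop@L0
  join L1 pred L6: L6→L1 stop@L0
  join L4 pred L2: L2 stop@L1
  join L4 pred L3: L3 stop@L1
  join L6 pred L2: L2 stop@L1
  join L6 pred L4: L4 stop@L1
  join L6 pred L5: L5→L3 stop@L1
  L0 → ∅
  L1 → {L1}
  L2 → {L4,L6}
  L3 → {L4,L6}
  L4 → {L1,L6}
  L5 → {L6}
  L6 → {L1}
  L7 → ∅
  L8 → ∅

DF(L3) = ["L4", "L6"]

Answer: ["L4", "L6"]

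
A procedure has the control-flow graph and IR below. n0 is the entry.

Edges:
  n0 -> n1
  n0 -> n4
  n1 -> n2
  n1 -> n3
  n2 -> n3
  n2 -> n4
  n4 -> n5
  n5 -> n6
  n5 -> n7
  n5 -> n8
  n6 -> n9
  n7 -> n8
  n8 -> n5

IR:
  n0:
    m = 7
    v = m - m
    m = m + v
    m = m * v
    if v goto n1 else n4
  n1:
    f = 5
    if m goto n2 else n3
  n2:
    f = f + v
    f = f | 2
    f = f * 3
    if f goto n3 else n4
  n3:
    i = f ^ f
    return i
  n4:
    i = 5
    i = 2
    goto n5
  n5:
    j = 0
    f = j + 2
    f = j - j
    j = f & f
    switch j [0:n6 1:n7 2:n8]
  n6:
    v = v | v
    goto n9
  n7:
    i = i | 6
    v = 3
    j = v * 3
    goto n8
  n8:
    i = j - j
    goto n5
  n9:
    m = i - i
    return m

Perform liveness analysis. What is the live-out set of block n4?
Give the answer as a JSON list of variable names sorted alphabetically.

Per-block:
  n0 def {m,v} use ∅
  n1 def {f} use {m}
  n2 def {f} use {f,v}
  n3 def {i} use {f}
  n4 def {i} use ∅
  n5 def {f,j} use ∅
  n6 def {v} use {v}
  n7 def {i,j,v} use {i}
  n8 def {i} use {j}
  n9 def {m} use {i}

Live sets:
  n0 li=∅ lo={m,v}
  n1 li={m,v} lo={f,v}
  n2 li={f,v} lo={f,v}
  n3 li={f} lo=∅
  n4 li={v} lo={i,v}
  n5 li={i,v} lo={i,j,v}
  n6 li={i,v} lo={i}
  n7 li={i} lo={j,v}
  n8 li={j,v} lo={i,v}
  n9 li={i} lo=∅

live-out(n4) = ["i", "v"]

Answer: ["i", "v"]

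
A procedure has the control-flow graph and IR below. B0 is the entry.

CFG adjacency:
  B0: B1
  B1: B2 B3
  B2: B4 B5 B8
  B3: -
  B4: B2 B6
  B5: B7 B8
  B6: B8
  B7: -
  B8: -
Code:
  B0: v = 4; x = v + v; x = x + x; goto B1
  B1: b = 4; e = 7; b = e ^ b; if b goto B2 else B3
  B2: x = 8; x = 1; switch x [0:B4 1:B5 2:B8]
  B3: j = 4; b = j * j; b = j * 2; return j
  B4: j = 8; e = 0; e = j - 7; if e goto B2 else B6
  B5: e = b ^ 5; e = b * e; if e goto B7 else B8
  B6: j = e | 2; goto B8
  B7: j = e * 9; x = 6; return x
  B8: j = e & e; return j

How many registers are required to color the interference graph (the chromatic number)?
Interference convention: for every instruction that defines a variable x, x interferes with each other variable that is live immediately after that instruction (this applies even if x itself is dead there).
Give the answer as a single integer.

Answer: 3

Derivation:
Block summaries:
  B0 def {v,x} use ∅
  B1 def {b,e} use ∅
  B2 def {x} use ∅
  B3 def {b,j} use ∅
  B4 def {e,j} use ∅
  B5 def {e} use {b}
  B6 def {j} use {e}
  B7 def {j,x} use {e}
  B8 def {j} use {e}

Backward fixpoint:
  B0 li=∅ lo=∅
  B1 li=∅ lo={b,e}
  B2 li={b,e} lo={b,e}
  B3 li=∅ lo=∅
  B4 li={b} lo={b,e}
  B5 li={b} lo={e}
  B6 li={e} lo={e}
  B7 li={e} lo=∅
  B8 li={e} lo=∅

Interference:
  b: {e,j,x}
  e: {b,j,x}
  j: {b,e}
  v: ∅
  x: {b,e}

Chromatic number:
  lower bound: {b,e,j} mutually conflict ⇒ χ ≥ 3
  3-colouring: c0={b,v}  c1={e}  c2={j,x}
  χ = 3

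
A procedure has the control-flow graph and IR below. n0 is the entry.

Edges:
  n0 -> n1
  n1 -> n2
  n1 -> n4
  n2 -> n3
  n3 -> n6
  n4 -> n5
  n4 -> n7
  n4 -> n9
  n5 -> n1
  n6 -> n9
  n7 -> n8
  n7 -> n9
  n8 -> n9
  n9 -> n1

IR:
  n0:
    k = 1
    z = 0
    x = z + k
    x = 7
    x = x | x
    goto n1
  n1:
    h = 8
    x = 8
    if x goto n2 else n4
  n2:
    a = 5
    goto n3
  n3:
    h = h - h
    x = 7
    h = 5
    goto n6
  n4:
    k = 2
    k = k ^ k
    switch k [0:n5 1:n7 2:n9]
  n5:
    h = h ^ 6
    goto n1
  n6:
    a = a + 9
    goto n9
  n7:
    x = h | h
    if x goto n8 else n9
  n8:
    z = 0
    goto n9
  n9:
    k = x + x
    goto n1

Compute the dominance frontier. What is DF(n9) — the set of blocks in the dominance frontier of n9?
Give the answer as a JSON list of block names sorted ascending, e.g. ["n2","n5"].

idom tree: n1←n0 n2←n1 n3←n2 n4←n1 n5←n4 n6←n3 n7←n4 n8←n7 n9←n1
Dom at joins:
  n1: preds {n0,n5,n9}: {n0} ∩ {n0,n1,n4,n5} ∩ {n0,n1,n9} = {n0}; idom=n0
  n9: preds {n4,n6,n7,n8}: {n0,n1,n4} ∩ {n0,n1,n2,n3,n6} ∩ {n0,n1,n4,n7} ∩ {n0,n1,n4,n7,n8} = {n0,n1}; idom=n1

DF walk-up:
  join n1 pred n0: · stop@n0
  join n1 pred n5: n5→n4→n1 stop@n0
  join n1 pred n9: n9→n1 stop@n0
  join n9 pred n4: n4 stop@n1
  join n9 pred n6: n6→n3→n2 stop@n1
  join n9 pred n7: n7→n4 stop@n1
  join n9 pred n8: n8→n7→n4 stop@n1
  n0 → ∅
  n1 → {n1}
  n2 → {n9}
  n3 → {n9}
  n4 → {n1,n9}
  n5 → {n1}
  n6 → {n9}
  n7 → {n9}
  n8 → {n9}
  n9 → {n1}

DF(n9) = ["n1"]

Answer: ["n1"]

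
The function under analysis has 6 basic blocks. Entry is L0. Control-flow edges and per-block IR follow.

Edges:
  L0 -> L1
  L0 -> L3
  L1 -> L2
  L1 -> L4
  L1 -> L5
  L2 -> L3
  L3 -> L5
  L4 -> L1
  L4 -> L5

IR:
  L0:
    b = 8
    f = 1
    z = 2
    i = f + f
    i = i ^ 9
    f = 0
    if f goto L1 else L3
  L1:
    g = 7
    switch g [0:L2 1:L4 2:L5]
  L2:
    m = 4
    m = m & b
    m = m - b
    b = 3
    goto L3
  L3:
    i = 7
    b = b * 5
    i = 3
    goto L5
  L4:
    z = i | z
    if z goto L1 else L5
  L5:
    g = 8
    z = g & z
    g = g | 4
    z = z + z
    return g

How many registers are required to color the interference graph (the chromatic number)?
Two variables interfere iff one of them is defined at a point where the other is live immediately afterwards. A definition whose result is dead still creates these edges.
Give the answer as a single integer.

Block summaries:
  L0: def={b,f,i,z} ue=∅
  L1: def={g} ue=∅
  L2: def={b,m} ue={b}
  L3: def={b,i} ue={b}
  L4: def={z} ue={i,z}
  L5: def={g,z} ue={z}

Backward fixpoint:
  live L0: ∅→{b,i,z}
  live L1: {b,i,z}→{b,i,z}
  live L2: {b,z}→{b,z}
  live L3: {b,z}→{z}
  live L4: {b,i,z}→{b,i,z}
  live L5: {z}→∅

Interfere edges:
  b: {f,g,i,m,z}
  f: {b,i,z}
  g: {b,i,z}
  i: {b,f,g,z}
  m: {b,z}
  z: {b,f,g,i,m}

Colouring:
  clique {b,f,i,z} ⇒ need ≥ 4
  assign b→r0 f→r3 g→r3 i→r2 m→r2 z→r1 — no edge inside a register ⇒ χ ≤ 4
  χ = 4

Answer: 4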